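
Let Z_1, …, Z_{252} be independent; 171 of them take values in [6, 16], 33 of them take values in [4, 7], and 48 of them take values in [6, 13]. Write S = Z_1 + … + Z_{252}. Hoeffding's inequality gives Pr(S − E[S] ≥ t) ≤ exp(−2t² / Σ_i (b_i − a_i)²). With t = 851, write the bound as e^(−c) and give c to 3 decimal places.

73.341

Σ(b_i − a_i)² = 171·10² + 33·3² + 48·7² = 19749.
c = 2t² / 19749 = 2·851² / 19749 = 73.3405.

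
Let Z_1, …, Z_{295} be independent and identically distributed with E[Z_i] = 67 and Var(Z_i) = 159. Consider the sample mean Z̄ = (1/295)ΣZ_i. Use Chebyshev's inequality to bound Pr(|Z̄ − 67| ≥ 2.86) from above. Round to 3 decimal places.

0.066

Var(Z̄) = Var(Z_i)/n = 159/295 = 0.53898.
Chebyshev: Pr(|Z̄ − 67| ≥ 2.86) ≤ Var(Z̄)/(2.86)² = 159/(295·2.86²) = 0.0659.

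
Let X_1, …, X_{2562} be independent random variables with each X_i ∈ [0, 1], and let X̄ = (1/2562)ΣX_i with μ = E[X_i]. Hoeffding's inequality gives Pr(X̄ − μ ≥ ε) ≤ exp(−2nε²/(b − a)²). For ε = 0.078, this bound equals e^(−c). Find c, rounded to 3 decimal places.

31.174

c = 2nε²/(b − a)² = 2·2562·0.078² / 1² = 31.1744.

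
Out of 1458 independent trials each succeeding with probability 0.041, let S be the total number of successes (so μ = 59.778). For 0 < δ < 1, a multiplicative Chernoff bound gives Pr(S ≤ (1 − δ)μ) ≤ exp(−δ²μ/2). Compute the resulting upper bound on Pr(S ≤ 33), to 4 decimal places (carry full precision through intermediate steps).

0.0025

Write 33 = (1 − δ)μ, so δ = 1 − 33/59.778 = 0.4479574…
Then the exponent is δ²μ/2 = (μ − 33)²/(2μ) = 5.997702.
Bound = exp(−5.997702) = 0.00248.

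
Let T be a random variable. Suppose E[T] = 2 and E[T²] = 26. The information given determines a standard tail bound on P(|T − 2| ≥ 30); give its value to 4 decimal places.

The first two moments determine the variance, so Chebyshev's inequality is the sharpest standard bound available.
Var(T) = E[T²] − (E[T])² = 26 − 4 = 22.
Chebyshev's inequality: P(|T − μ| ≥ t) ≤ Var(T)/t² = 22/900 = 0.0244.

0.0244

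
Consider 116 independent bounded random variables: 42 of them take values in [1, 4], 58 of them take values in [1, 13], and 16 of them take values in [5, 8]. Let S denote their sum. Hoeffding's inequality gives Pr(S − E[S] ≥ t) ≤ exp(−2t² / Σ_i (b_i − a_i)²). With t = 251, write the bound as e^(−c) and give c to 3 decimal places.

Σ(b_i − a_i)² = 42·3² + 58·12² + 16·3² = 8874.
c = 2t² / 8874 = 2·251² / 8874 = 14.1990.

14.199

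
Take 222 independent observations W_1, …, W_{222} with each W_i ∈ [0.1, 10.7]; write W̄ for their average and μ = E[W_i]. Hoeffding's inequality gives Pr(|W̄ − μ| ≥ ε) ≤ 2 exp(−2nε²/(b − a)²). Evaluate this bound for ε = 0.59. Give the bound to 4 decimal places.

Exponent: 2nε²/(b − a)² = 2·222·0.59² / 10.6² = 1.37555.
Bound = 2·exp(−1.37555) = 0.50540.

0.5054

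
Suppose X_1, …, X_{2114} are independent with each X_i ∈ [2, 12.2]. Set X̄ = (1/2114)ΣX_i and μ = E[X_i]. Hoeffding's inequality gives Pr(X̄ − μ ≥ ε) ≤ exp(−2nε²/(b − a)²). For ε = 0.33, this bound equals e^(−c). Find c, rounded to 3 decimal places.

c = 2nε²/(b − a)² = 2·2114·0.33² / 10.2² = 4.4255.

4.426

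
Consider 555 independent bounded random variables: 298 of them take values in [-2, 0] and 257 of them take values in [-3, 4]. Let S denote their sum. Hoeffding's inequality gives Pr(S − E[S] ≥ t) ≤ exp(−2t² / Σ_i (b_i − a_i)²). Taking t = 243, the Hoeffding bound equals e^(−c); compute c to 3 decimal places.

Σ(b_i − a_i)² = 298·2² + 257·7² = 13785.
c = 2t² / 13785 = 2·243² / 13785 = 8.5671.

8.567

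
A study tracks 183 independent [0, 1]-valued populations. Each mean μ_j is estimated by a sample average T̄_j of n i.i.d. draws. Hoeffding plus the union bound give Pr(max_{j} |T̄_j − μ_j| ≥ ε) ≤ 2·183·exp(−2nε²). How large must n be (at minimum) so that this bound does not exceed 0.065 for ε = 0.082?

643

Need 2·183·exp(−2nε²) ≤ 0.065, i.e. exp(−2nε²) ≤ 0.065/366.
So 2nε² ≥ ln(366/0.065) = 8.636001.
Hence n ≥ 8.636001/(2·0.082²) = 642.177.
The smallest integer n is 643.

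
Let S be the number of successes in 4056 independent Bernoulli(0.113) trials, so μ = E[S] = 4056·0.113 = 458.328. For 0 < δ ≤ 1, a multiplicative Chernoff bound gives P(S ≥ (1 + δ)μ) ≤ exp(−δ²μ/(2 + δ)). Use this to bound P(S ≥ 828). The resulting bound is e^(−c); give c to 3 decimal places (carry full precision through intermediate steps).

106.238

Write 828 = (1 + δ)μ, so δ = 828/458.328 − 1 = 0.8065665…
Then the exponent is δ²μ/(2 + δ) = (828 − μ)² / (μ·(2 + δ)) = 106.238368.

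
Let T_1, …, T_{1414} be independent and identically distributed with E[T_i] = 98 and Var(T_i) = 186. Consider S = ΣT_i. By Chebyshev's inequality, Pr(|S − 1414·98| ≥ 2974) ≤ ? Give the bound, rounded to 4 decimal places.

Var(S) = n·Var(T_i) = 1414·186 = 263004.
Chebyshev: Pr(|S − 1414·98| ≥ 2974) ≤ Var(S)/2974² = 263004/8844676 = 0.0297.

0.0297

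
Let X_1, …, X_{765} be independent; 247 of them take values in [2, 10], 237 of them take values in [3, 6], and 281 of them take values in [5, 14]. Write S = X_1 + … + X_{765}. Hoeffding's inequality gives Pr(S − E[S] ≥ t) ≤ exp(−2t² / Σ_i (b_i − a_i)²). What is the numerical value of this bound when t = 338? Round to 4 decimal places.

0.0036

Σ(b_i − a_i)² = 247·8² + 237·3² + 281·9² = 40702.
Exponent = 2·338² / 40702 = 5.61368.
Bound = exp(−5.61368) = 0.00365.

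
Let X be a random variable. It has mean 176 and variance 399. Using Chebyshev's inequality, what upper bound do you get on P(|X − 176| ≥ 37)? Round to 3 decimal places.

Chebyshev: P(|X − μ| ≥ t) ≤ Var(X)/t².
Bound = 399 / 1369 = 0.2915.

0.291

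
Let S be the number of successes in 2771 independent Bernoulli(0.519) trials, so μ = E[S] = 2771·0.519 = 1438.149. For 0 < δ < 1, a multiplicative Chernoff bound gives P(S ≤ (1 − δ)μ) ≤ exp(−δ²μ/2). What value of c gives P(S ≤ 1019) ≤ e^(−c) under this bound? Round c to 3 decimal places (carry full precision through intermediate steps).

Write 1019 = (1 − δ)μ, so δ = 1 − 1019/1438.149 = 0.2914503…
Then the exponent is δ²μ/2 = (μ − 1019)²/(2μ) = 61.080557.

61.081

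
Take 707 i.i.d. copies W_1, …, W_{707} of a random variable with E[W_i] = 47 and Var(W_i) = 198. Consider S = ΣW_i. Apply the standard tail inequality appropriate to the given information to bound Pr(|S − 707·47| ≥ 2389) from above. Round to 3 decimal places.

0.025

With mean and variance of each term known, Chebyshev's inequality bounds the deviation of the sum (or sample mean).
Var(S) = n·Var(W_i) = 707·198 = 139986.
Chebyshev: Pr(|S − 707·47| ≥ 2389) ≤ Var(S)/2389² = 139986/5707321 = 0.0245.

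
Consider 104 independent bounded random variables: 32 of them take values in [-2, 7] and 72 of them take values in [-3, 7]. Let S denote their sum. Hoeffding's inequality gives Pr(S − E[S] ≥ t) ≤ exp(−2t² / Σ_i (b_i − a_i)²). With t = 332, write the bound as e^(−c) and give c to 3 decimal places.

Σ(b_i − a_i)² = 32·9² + 72·10² = 9792.
c = 2t² / 9792 = 2·332² / 9792 = 22.5131.

22.513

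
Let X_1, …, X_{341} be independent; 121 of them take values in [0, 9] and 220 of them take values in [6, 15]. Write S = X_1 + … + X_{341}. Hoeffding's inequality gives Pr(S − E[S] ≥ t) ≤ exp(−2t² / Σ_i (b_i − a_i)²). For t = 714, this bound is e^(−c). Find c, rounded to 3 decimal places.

36.914

Σ(b_i − a_i)² = 121·9² + 220·9² = 27621.
c = 2t² / 27621 = 2·714² / 27621 = 36.9137.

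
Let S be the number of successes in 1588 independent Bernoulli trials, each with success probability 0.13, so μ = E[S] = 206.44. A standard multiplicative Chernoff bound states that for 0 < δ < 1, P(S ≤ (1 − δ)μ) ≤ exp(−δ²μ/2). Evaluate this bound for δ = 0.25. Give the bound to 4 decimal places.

Exponent = δ²μ/2 = 0.25²·206.44/2 = 6.4512.
Bound = exp(−6.4512) = 0.00158.

0.0016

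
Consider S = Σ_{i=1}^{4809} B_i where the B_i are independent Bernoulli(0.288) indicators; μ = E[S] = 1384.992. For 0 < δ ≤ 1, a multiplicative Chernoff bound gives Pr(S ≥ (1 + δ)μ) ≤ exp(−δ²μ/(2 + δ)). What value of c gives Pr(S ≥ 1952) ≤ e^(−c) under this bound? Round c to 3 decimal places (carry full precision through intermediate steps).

Write 1952 = (1 + δ)μ, so δ = 1952/1384.992 − 1 = 0.4093944…
Then the exponent is δ²μ/(2 + δ) = (1952 − μ)² / (μ·(2 + δ)) = 96.343675.

96.344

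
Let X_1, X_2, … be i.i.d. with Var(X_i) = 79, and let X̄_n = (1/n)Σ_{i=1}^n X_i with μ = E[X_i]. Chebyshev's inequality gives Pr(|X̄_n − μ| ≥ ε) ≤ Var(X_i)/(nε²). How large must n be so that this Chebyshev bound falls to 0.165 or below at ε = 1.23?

317

Require 79/(n·1.23²) ≤ 0.165, i.e. n ≥ 79/(0.165·1.23²) = 316.470.
The smallest integer n is 317.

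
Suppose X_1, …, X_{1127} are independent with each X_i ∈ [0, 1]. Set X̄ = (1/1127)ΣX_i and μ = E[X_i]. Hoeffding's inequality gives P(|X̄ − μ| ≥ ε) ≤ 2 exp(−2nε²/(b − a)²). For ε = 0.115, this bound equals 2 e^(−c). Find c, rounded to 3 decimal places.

29.809

c = 2nε²/(b − a)² = 2·1127·0.115² / 1² = 29.8091.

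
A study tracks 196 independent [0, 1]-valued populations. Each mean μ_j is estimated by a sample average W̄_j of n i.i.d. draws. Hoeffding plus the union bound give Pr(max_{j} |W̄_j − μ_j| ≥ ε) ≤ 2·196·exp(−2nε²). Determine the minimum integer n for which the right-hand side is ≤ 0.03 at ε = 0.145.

226

Need 2·196·exp(−2nε²) ≤ 0.03, i.e. exp(−2nε²) ≤ 0.03/392.
So 2nε² ≥ ln(392/0.03) = 9.477820.
Hence n ≥ 9.477820/(2·0.145²) = 225.394.
The smallest integer n is 226.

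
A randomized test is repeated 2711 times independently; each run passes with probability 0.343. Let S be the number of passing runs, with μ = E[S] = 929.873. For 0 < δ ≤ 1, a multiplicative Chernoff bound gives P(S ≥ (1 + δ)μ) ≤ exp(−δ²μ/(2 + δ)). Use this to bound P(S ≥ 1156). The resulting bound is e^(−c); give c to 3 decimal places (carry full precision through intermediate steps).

Write 1156 = (1 + δ)μ, so δ = 1156/929.873 − 1 = 0.2431805…
Then the exponent is δ²μ/(2 + δ) = (1156 − μ)² / (μ·(2 + δ)) = 24.514158.

24.514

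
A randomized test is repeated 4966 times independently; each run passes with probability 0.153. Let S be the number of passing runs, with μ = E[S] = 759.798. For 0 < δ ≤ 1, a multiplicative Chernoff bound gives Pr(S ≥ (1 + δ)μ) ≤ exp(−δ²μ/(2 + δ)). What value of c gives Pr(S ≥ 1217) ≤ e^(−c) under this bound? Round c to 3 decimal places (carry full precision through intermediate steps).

105.744

Write 1217 = (1 + δ)μ, so δ = 1217/759.798 − 1 = 0.6017415…
Then the exponent is δ²μ/(2 + δ) = (1217 − μ)² / (μ·(2 + δ)) = 105.743566.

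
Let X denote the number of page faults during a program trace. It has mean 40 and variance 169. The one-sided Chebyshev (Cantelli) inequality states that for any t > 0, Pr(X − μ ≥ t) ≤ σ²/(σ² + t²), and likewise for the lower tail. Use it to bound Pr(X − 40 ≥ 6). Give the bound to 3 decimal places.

Here σ² = 169 and t = 6, so σ² + t² = 205.
Cantelli's bound: 169/205 = 0.8244.

0.824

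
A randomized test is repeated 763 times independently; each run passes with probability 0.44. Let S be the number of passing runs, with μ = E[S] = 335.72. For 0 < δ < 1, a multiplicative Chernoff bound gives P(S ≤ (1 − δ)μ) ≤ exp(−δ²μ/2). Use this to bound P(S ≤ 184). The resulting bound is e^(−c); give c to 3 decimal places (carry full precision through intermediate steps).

34.283

Write 184 = (1 − δ)μ, so δ = 1 − 184/335.72 = 0.4519242…
Then the exponent is δ²μ/2 = (μ − 184)²/(2μ) = 34.282972.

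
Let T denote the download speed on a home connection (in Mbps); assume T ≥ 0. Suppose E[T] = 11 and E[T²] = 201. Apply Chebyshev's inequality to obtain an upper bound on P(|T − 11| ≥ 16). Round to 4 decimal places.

Var(T) = E[T²] − (E[T])² = 201 − 121 = 80.
Chebyshev's inequality: P(|T − μ| ≥ t) ≤ Var(T)/t² = 80/256 = 0.3125.

0.3125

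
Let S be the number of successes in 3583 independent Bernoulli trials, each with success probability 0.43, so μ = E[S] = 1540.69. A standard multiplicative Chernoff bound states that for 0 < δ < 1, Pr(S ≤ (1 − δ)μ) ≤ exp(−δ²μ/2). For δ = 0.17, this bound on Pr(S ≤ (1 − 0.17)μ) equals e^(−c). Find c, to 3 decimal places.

22.263

c = δ²μ/2 = 0.17²·1540.69/2 = 22.2630.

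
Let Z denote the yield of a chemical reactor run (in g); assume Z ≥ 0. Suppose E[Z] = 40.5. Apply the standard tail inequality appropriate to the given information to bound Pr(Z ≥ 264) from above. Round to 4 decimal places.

0.1534

Only the mean of a non-negative variable is known, so Markov's inequality is the applicable tail bound.
Markov's inequality: for a non-negative random variable, Pr(Z ≥ a) ≤ E[Z]/a.
Here E[Z] = 40.5 and a = 264, so the bound is 40.5/264 = 0.1534.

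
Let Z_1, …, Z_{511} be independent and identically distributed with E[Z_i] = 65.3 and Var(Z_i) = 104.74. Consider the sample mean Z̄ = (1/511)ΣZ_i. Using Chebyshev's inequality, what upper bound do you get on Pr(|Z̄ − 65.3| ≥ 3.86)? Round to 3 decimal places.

0.014

Var(Z̄) = Var(Z_i)/n = 104.74/511 = 0.20497.
Chebyshev: Pr(|Z̄ − 65.3| ≥ 3.86) ≤ Var(Z̄)/(3.86)² = 104.74/(511·3.86²) = 0.0138.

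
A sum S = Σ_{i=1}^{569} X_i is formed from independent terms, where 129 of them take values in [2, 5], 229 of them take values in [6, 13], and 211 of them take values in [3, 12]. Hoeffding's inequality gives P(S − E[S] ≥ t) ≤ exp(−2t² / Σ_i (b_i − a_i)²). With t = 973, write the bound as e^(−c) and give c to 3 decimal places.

Σ(b_i − a_i)² = 129·3² + 229·7² + 211·9² = 29473.
c = 2t² / 29473 = 2·973² / 29473 = 64.2438.

64.244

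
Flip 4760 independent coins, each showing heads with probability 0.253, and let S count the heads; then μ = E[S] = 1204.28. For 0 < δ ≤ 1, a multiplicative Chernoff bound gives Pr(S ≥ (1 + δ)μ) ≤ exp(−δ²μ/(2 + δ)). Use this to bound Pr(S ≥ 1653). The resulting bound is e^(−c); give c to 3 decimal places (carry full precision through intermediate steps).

70.469

Write 1653 = (1 + δ)μ, so δ = 1653/1204.28 − 1 = 0.3726044…
Then the exponent is δ²μ/(2 + δ) = (1653 − μ)² / (μ·(2 + δ)) = 70.468991.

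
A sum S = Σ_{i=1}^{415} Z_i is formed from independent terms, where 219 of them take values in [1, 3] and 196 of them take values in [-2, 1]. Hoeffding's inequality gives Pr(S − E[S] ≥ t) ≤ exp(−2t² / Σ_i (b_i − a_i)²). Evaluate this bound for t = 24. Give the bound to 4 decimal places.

Σ(b_i − a_i)² = 219·2² + 196·3² = 2640.
Exponent = 2·24² / 2640 = 0.43636.
Bound = exp(−0.43636) = 0.64638.

0.6464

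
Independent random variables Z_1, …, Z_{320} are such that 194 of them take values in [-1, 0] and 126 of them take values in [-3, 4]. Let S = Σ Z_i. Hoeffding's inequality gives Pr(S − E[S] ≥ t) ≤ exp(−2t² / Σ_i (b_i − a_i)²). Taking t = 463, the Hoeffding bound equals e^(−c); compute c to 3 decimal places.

Σ(b_i − a_i)² = 194·1² + 126·7² = 6368.
c = 2t² / 6368 = 2·463² / 6368 = 67.3269.

67.327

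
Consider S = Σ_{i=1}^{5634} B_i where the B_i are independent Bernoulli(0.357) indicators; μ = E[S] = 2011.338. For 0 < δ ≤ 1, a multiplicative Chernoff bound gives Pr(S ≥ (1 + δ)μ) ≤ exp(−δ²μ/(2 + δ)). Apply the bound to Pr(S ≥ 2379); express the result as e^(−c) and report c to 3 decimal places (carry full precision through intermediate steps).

30.789

Write 2379 = (1 + δ)μ, so δ = 2379/2011.338 − 1 = 0.1827947…
Then the exponent is δ²μ/(2 + δ) = (2379 − μ)² / (μ·(2 + δ)) = 30.789280.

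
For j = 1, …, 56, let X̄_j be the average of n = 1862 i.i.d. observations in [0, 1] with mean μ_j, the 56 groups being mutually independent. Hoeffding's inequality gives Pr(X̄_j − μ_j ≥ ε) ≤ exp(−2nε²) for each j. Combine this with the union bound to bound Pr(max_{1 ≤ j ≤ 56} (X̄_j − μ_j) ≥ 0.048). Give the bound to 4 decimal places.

0.0105

Per-experiment Hoeffding bound: exp(−2·1862·0.048²) = exp(−8.58010) = 0.00018781.
Union bound over 56 events: 56·0.00018781 = 0.01052.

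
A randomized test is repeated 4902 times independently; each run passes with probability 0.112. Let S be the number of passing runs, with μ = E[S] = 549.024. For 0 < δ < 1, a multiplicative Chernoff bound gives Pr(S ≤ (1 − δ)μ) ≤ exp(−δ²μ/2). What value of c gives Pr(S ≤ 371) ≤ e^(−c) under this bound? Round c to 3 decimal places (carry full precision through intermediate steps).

Write 371 = (1 − δ)μ, so δ = 1 − 371/549.024 = 0.3242554…
Then the exponent is δ²μ/2 = (μ − 371)²/(2μ) = 28.862622.

28.863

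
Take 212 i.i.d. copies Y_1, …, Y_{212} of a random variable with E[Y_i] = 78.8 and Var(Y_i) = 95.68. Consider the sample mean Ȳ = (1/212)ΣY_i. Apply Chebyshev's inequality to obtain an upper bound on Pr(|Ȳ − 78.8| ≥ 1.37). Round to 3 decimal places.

0.240

Var(Ȳ) = Var(Y_i)/n = 95.68/212 = 0.45132.
Chebyshev: Pr(|Ȳ − 78.8| ≥ 1.37) ≤ Var(Ȳ)/(1.37)² = 95.68/(212·1.37²) = 0.2405.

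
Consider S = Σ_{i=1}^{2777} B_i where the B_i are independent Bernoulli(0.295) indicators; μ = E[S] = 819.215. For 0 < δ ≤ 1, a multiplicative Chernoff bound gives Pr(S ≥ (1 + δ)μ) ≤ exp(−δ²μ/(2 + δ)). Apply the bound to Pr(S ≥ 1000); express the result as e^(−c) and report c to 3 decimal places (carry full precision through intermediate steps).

Write 1000 = (1 + δ)μ, so δ = 1000/819.215 − 1 = 0.2206808…
Then the exponent is δ²μ/(2 + δ) = (1000 − μ)² / (μ·(2 + δ)) = 17.965560.

17.966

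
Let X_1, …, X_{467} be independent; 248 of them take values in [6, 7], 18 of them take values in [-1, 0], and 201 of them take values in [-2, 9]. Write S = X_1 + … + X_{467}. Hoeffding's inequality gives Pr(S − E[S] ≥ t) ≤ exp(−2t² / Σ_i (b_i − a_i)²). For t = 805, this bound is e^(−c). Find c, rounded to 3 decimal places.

52.713

Σ(b_i − a_i)² = 248·1² + 18·1² + 201·11² = 24587.
c = 2t² / 24587 = 2·805² / 24587 = 52.7128.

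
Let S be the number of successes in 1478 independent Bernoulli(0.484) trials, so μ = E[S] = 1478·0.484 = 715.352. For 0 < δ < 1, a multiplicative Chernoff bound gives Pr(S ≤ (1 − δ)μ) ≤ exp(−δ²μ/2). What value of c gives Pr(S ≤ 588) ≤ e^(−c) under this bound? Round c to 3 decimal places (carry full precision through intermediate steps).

Write 588 = (1 − δ)μ, so δ = 1 − 588/715.352 = 0.178027…
Then the exponent is δ²μ/2 = (μ − 588)²/(2μ) = 11.336050.

11.336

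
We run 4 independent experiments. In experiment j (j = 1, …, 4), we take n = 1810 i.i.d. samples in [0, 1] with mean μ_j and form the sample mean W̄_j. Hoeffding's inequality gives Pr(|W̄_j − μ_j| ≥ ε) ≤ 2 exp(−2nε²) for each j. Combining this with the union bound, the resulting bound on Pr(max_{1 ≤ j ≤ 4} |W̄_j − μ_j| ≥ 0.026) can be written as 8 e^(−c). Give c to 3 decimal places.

2.447

Union bound over the 4 events: Pr(max_{1 ≤ j ≤ 4} |W̄_j − μ_j| ≥ 0.026) ≤ 4·2·exp(−2nε²) = 8 exp(−2·1810·0.026²).
So c = 2·1810·0.026² = 2.4471.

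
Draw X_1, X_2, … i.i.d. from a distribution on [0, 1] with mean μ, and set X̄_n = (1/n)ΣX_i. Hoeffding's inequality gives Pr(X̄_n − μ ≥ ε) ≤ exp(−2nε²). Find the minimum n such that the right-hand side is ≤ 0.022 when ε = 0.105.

Require exp(−2nε²) ≤ 0.022, i.e. 2nε² ≥ ln(1/0.022) = 3.816713.
So n ≥ 3.816713 / (2·0.105²) = 173.094.
The smallest integer n is 174.

174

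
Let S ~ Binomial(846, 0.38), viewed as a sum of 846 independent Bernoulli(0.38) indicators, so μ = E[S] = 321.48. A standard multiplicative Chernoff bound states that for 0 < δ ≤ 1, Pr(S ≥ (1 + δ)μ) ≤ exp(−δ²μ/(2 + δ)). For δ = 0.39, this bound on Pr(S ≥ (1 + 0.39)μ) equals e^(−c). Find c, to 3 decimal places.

c = δ²μ/(2 + δ) = 0.39²·321.48/(2 + 0.39) = 20.4590.

20.459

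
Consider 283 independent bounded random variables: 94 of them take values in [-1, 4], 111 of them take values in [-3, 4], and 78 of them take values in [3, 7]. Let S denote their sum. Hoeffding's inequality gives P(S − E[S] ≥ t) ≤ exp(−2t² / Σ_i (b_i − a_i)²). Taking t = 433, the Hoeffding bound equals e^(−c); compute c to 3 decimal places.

Σ(b_i − a_i)² = 94·5² + 111·7² + 78·4² = 9037.
c = 2t² / 9037 = 2·433² / 9037 = 41.4936.

41.494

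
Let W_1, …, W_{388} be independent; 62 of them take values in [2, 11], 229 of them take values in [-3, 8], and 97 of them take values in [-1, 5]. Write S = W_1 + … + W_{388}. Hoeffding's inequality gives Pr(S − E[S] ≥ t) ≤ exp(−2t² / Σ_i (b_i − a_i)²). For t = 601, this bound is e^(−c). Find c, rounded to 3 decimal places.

Σ(b_i − a_i)² = 62·9² + 229·11² + 97·6² = 36223.
c = 2t² / 36223 = 2·601² / 36223 = 19.9432.

19.943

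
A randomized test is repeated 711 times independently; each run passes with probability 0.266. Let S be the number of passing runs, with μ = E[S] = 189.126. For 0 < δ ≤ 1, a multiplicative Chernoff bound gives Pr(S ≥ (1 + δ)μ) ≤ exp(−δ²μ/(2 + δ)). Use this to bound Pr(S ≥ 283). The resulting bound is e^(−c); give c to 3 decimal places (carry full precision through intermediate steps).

Write 283 = (1 + δ)μ, so δ = 283/189.126 − 1 = 0.4963569…
Then the exponent is δ²μ/(2 + δ) = (283 − μ)² / (μ·(2 + δ)) = 18.665204.

18.665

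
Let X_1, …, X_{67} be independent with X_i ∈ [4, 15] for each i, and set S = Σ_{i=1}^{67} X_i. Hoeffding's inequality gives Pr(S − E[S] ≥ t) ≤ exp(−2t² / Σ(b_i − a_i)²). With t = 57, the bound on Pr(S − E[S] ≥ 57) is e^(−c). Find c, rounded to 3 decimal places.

Σ(b_i − a_i)² = 67·(11)² = 8107.
c = 2t²/8107 = 2·57²/8107 = 0.8015.

0.802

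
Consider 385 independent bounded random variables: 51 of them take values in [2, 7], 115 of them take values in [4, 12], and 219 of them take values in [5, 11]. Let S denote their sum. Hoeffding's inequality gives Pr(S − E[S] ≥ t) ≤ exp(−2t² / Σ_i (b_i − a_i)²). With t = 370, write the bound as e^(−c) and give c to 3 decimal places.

Σ(b_i − a_i)² = 51·5² + 115·8² + 219·6² = 16519.
c = 2t² / 16519 = 2·370² / 16519 = 16.5749.

16.575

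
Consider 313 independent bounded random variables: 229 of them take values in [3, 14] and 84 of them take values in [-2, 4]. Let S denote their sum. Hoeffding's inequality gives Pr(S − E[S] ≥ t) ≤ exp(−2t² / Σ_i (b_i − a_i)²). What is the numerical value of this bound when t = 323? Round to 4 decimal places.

Σ(b_i − a_i)² = 229·11² + 84·6² = 30733.
Exponent = 2·323² / 30733 = 6.78938.
Bound = exp(−6.78938) = 0.00113.

0.0011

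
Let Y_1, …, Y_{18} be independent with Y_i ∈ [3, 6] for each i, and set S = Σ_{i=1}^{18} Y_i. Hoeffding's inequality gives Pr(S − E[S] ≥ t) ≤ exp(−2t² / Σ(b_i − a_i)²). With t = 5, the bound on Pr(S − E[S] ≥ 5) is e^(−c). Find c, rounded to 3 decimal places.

Σ(b_i − a_i)² = 18·(3)² = 162.
c = 2t²/162 = 2·5²/162 = 0.3086.

0.309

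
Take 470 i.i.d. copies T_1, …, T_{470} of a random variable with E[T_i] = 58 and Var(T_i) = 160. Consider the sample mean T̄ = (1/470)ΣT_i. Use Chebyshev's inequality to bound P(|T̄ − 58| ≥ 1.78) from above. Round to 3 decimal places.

0.107

Var(T̄) = Var(T_i)/n = 160/470 = 0.34043.
Chebyshev: P(|T̄ − 58| ≥ 1.78) ≤ Var(T̄)/(1.78)² = 160/(470·1.78²) = 0.1074.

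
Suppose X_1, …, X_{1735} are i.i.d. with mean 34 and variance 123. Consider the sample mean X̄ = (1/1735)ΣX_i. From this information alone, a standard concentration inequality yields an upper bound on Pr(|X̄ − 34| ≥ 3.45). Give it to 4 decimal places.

0.0060

With mean and variance of each term known, Chebyshev's inequality bounds the deviation of the sum (or sample mean).
Var(X̄) = Var(X_i)/n = 123/1735 = 0.070893.
Chebyshev: Pr(|X̄ − 34| ≥ 3.45) ≤ Var(X̄)/(3.45)² = 123/(1735·3.45²) = 0.0060.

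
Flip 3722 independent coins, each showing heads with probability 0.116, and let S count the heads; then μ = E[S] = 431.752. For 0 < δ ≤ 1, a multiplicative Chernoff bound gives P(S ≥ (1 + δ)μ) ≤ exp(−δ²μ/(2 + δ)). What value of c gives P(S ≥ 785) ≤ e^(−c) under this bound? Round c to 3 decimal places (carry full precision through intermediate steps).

Write 785 = (1 + δ)μ, so δ = 785/431.752 − 1 = 0.8181734…
Then the exponent is δ²μ/(2 + δ) = (785 − μ)² / (μ·(2 + δ)) = 102.555122.

102.555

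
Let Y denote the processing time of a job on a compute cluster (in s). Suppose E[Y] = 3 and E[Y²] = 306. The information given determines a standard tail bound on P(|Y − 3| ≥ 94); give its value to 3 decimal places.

0.034

The first two moments determine the variance, so Chebyshev's inequality is the sharpest standard bound available.
Var(Y) = E[Y²] − (E[Y])² = 306 − 9 = 297.
Chebyshev's inequality: P(|Y − μ| ≥ t) ≤ Var(Y)/t² = 297/8836 = 0.0336.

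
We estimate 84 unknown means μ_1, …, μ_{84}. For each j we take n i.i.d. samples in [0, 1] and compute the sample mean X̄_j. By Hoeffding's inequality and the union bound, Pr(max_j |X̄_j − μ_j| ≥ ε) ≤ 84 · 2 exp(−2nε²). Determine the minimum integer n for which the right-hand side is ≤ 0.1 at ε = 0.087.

491

Need 2·84·exp(−2nε²) ≤ 0.1, i.e. exp(−2nε²) ≤ 0.1/168.
So 2nε² ≥ ln(168/0.1) = 7.426549.
Hence n ≥ 7.426549/(2·0.087²) = 490.590.
The smallest integer n is 491.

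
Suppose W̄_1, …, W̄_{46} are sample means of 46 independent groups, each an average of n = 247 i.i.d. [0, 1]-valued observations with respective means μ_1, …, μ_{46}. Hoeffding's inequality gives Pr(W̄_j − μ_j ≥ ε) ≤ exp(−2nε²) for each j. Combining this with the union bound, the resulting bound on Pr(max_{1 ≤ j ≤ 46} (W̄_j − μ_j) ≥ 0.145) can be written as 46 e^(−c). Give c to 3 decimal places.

10.386

Union bound over the 46 events: Pr(max_{1 ≤ j ≤ 46} (W̄_j − μ_j) ≥ 0.145) ≤ 46·exp(−2nε²) = 46 exp(−2·247·0.145²).
So c = 2·247·0.145² = 10.3864.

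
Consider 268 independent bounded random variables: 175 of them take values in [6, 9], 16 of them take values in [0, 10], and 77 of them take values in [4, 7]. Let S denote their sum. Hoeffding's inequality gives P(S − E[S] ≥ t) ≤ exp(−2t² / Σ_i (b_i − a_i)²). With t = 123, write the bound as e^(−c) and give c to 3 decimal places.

7.823

Σ(b_i − a_i)² = 175·3² + 16·10² + 77·3² = 3868.
c = 2t² / 3868 = 2·123² / 3868 = 7.8226.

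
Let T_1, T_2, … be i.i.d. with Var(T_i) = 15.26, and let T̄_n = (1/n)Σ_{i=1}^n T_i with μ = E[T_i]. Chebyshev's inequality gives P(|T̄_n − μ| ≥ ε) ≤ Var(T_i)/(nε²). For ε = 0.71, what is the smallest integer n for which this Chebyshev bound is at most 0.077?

Require 15.26/(n·0.71²) ≤ 0.077, i.e. n ≥ 15.26/(0.077·0.71²) = 393.140.
The smallest integer n is 394.

394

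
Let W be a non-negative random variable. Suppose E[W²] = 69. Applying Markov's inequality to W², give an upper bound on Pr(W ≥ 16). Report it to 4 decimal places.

Since W ≥ 0, the event {W ≥ 16} is the same as {W² ≥ 256}.
Markov's inequality applied to W² gives Pr(W² ≥ 256) ≤ E[W²]/256 = 69/256 = 0.2695.

0.2695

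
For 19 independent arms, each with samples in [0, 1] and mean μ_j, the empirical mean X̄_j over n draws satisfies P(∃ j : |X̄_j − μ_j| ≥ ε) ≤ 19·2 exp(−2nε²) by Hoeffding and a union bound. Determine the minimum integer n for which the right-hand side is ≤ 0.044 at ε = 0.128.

207

Need 2·19·exp(−2nε²) ≤ 0.044, i.e. exp(−2nε²) ≤ 0.044/38.
So 2nε² ≥ ln(38/0.044) = 6.761152.
Hence n ≥ 6.761152/(2·0.128²) = 206.334.
The smallest integer n is 207.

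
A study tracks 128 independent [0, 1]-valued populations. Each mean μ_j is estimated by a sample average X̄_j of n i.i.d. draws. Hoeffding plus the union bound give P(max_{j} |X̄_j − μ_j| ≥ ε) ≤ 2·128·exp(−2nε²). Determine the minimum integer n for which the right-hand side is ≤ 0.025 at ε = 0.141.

Need 2·128·exp(−2nε²) ≤ 0.025, i.e. exp(−2nε²) ≤ 0.025/256.
So 2nε² ≥ ln(256/0.025) = 9.234057.
Hence n ≥ 9.234057/(2·0.141²) = 232.233.
The smallest integer n is 233.

233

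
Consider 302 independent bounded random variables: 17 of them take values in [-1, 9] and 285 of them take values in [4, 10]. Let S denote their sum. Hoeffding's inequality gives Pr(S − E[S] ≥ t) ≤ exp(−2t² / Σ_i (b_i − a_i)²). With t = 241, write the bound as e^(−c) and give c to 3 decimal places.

9.713

Σ(b_i − a_i)² = 17·10² + 285·6² = 11960.
c = 2t² / 11960 = 2·241² / 11960 = 9.7125.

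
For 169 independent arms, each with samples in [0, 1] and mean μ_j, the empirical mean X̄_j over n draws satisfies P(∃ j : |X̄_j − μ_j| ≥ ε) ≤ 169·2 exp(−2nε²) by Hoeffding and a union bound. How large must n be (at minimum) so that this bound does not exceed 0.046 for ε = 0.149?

Need 2·169·exp(−2nε²) ≤ 0.046, i.e. exp(−2nε²) ≤ 0.046/338.
So 2nε² ≥ ln(338/0.046) = 8.902160.
Hence n ≥ 8.902160/(2·0.149²) = 200.490.
The smallest integer n is 201.

201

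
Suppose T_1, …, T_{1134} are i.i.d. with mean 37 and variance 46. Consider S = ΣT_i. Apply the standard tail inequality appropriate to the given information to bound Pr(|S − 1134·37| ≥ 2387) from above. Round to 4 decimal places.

With mean and variance of each term known, Chebyshev's inequality bounds the deviation of the sum (or sample mean).
Var(S) = n·Var(T_i) = 1134·46 = 52164.
Chebyshev: Pr(|S − 1134·37| ≥ 2387) ≤ Var(S)/2387² = 52164/5697769 = 0.0092.

0.0092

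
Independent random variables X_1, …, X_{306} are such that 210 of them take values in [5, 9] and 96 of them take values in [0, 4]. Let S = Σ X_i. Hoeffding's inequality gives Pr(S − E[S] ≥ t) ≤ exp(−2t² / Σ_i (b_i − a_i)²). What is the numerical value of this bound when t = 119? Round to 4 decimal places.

Σ(b_i − a_i)² = 210·4² + 96·4² = 4896.
Exponent = 2·119² / 4896 = 5.78472.
Bound = exp(−5.78472) = 0.00307.

0.0031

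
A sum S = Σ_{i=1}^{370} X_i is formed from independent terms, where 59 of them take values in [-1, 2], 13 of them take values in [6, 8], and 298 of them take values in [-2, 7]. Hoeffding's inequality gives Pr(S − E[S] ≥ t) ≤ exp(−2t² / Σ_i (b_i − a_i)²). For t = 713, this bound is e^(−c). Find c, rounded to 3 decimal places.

41.129

Σ(b_i − a_i)² = 59·3² + 13·2² + 298·9² = 24721.
c = 2t² / 24721 = 2·713² / 24721 = 41.1285.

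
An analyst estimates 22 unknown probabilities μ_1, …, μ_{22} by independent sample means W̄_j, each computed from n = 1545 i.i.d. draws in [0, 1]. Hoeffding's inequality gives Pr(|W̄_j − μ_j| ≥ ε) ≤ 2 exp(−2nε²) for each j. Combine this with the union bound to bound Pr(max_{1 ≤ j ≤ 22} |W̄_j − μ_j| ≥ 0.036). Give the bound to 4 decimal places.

0.8022

Per-experiment Hoeffding bound: 2·exp(−2·1545·0.036²) = 2·exp(−4.00464) = 0.036462.
Union bound over 22 events: 22·0.036462 = 0.80216.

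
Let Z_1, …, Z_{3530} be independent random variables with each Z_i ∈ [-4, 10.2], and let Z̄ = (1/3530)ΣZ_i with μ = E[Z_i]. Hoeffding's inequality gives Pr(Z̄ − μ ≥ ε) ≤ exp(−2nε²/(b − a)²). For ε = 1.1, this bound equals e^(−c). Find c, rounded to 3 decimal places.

42.366

c = 2nε²/(b − a)² = 2·3530·1.1² / 14.2² = 42.3656.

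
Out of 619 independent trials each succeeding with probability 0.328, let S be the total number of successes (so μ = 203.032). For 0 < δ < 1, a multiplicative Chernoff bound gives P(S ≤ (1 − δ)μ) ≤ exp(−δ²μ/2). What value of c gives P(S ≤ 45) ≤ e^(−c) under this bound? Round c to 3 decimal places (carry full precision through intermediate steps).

Write 45 = (1 − δ)μ, so δ = 1 − 45/203.032 = 0.7783601…
Then the exponent is δ²μ/2 = (μ − 45)²/(2μ) = 61.502899.

61.503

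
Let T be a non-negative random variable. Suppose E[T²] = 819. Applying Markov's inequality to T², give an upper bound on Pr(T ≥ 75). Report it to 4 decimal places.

0.1456

Since T ≥ 0, the event {T ≥ 75} is the same as {T² ≥ 5625}.
Markov's inequality applied to T² gives Pr(T² ≥ 5625) ≤ E[T²]/5625 = 819/5625 = 0.1456.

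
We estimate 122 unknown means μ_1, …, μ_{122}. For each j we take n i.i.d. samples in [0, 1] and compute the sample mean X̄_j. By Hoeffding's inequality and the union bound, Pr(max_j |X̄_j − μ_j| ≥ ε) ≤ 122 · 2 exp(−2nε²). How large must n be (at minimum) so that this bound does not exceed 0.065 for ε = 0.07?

840

Need 2·122·exp(−2nε²) ≤ 0.065, i.e. exp(−2nε²) ≤ 0.065/244.
So 2nε² ≥ ln(244/0.065) = 8.230536.
Hence n ≥ 8.230536/(2·0.07²) = 839.851.
The smallest integer n is 840.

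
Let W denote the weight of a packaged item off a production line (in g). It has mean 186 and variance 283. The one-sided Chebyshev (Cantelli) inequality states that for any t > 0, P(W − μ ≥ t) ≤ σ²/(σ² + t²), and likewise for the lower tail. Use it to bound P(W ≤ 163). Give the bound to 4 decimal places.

0.3485

Here σ² = 283 and t = 23, so σ² + t² = 812.
Cantelli's bound: 283/812 = 0.3485.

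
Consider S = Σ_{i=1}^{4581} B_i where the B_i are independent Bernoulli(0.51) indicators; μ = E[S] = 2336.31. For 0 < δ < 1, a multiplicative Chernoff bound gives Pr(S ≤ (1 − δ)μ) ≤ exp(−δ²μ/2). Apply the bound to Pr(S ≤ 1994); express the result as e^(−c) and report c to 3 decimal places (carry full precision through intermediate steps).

25.077

Write 1994 = (1 − δ)μ, so δ = 1 − 1994/2336.31 = 0.1465174…
Then the exponent is δ²μ/2 = (μ − 1994)²/(2μ) = 25.077181.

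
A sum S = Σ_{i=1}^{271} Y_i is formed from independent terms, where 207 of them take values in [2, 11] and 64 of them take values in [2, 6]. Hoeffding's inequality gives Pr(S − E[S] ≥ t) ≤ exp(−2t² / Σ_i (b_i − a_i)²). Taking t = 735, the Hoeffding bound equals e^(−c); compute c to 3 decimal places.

60.730

Σ(b_i − a_i)² = 207·9² + 64·4² = 17791.
c = 2t² / 17791 = 2·735² / 17791 = 60.7301.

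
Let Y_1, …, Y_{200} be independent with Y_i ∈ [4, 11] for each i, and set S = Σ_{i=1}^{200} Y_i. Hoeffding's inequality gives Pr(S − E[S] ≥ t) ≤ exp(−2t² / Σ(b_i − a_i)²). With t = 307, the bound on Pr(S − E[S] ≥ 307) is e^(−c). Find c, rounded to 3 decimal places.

Σ(b_i − a_i)² = 200·(7)² = 9800.
c = 2t²/9800 = 2·307²/9800 = 19.2345.

19.234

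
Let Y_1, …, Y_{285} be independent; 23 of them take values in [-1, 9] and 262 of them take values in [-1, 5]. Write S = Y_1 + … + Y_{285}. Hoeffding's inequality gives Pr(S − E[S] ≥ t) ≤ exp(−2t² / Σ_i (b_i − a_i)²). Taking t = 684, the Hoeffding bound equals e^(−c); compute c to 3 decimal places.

Σ(b_i − a_i)² = 23·10² + 262·6² = 11732.
c = 2t² / 11732 = 2·684² / 11732 = 79.7572.

79.757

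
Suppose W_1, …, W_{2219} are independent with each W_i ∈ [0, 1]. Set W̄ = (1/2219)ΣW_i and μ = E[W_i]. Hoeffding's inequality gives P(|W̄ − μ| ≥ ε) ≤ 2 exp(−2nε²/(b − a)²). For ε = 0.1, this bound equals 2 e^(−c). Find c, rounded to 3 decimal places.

c = 2nε²/(b − a)² = 2·2219·0.1² / 1² = 44.3800.

44.380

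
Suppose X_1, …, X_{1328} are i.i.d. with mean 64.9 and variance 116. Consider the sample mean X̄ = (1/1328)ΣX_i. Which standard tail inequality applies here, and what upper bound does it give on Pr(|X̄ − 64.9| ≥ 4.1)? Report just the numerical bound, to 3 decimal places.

With mean and variance of each term known, Chebyshev's inequality bounds the deviation of the sum (or sample mean).
Var(X̄) = Var(X_i)/n = 116/1328 = 0.087349.
Chebyshev: Pr(|X̄ − 64.9| ≥ 4.1) ≤ Var(X̄)/(4.1)² = 116/(1328·4.1²) = 0.0052.

0.005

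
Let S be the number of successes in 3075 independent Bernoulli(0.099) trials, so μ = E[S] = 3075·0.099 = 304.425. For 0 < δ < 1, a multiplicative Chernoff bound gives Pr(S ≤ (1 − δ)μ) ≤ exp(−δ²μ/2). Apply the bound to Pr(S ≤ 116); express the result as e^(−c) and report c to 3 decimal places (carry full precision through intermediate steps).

Write 116 = (1 − δ)μ, so δ = 1 − 116/304.425 = 0.6189538…
Then the exponent is δ²μ/2 = (μ − 116)²/(2μ) = 58.313182.

58.313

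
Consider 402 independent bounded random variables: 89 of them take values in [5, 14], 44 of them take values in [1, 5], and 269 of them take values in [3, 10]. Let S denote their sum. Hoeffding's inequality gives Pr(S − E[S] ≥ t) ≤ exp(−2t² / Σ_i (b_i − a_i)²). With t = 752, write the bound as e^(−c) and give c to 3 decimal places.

Σ(b_i − a_i)² = 89·9² + 44·4² + 269·7² = 21094.
c = 2t² / 21094 = 2·752² / 21094 = 53.6175.

53.618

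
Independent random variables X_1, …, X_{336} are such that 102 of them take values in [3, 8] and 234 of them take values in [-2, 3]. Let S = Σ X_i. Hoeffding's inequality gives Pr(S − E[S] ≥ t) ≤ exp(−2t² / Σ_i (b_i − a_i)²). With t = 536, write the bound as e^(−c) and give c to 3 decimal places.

68.404

Σ(b_i − a_i)² = 102·5² + 234·5² = 8400.
c = 2t² / 8400 = 2·536² / 8400 = 68.4038.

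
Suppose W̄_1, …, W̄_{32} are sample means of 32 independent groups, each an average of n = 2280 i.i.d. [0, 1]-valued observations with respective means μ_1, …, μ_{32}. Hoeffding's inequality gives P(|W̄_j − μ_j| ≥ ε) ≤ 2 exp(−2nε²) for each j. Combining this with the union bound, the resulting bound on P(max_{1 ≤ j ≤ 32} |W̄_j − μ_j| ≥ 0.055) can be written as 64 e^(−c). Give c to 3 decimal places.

13.794

Union bound over the 32 events: P(max_{1 ≤ j ≤ 32} |W̄_j − μ_j| ≥ 0.055) ≤ 32·2·exp(−2nε²) = 64 exp(−2·2280·0.055²).
So c = 2·2280·0.055² = 13.7940.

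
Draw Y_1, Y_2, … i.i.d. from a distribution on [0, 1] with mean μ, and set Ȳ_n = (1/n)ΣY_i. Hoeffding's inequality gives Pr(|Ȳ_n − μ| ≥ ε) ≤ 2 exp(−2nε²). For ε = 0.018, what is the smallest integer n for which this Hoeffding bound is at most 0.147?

4029

Require 2·exp(−2nε²) ≤ 0.147, i.e. 2nε² ≥ ln(2/0.147) = 2.610470.
So n ≥ 2.610470 / (2·0.018²) = 4028.503.
The smallest integer n is 4029.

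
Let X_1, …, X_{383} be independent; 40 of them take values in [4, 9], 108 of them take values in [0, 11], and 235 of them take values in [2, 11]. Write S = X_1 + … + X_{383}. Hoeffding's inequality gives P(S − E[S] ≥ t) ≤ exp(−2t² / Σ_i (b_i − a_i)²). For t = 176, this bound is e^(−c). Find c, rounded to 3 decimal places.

Σ(b_i − a_i)² = 40·5² + 108·11² + 235·9² = 33103.
c = 2t² / 33103 = 2·176² / 33103 = 1.8715.

1.871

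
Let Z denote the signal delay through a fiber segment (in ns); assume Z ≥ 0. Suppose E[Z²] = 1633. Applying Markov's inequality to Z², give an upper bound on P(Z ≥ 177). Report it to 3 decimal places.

0.052

Since Z ≥ 0, the event {Z ≥ 177} is the same as {Z² ≥ 31329}.
Markov's inequality applied to Z² gives P(Z² ≥ 31329) ≤ E[Z²]/31329 = 1633/31329 = 0.0521.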